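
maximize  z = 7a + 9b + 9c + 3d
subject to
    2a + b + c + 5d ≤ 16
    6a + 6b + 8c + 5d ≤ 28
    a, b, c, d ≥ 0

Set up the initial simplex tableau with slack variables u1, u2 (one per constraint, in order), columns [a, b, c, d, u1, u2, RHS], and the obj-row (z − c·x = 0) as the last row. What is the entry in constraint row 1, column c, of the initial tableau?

Constraint 1 has coefficient 1 on c.

1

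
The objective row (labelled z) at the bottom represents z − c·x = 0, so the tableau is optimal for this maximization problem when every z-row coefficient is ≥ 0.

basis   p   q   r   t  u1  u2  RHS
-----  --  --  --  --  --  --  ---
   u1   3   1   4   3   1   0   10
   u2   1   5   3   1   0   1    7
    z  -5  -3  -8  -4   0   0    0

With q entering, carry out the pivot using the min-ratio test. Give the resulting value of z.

21/5

Ratio test on column q — row 1: 10/1 = 10; row 2: 7/5 = 7/5. Minimum is 7/5 at row 2 (u2 leaves); pivot element 5.
Pivot on row 2; the z-row RHS becomes 0 − (-3)·(7/5) = 21/5.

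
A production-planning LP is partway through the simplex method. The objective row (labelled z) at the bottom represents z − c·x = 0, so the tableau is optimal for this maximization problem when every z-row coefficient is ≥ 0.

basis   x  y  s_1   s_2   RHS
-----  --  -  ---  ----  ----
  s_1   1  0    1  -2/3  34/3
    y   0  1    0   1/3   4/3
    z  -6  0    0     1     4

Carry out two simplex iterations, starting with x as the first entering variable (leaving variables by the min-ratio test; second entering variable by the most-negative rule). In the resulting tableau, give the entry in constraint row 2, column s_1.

0

Ratio test on column x — row 1: (34/3)/1 = 34/3; row 2: entry 0 ≤ 0. Minimum is 34/3 at row 1 (s_1 leaves); pivot element 1.
Divide row 1 by 1; eliminate column x from the other rows.
Second iteration: most negative z-row entry is -3 in column s_2, so s_2 enters.
Ratio test on column s_2 — row 1: entry -2/3 ≤ 0; row 2: (4/3)/(1/3) = 4. Minimum is 4 at row 2 (y leaves); pivot element 1/3.
Divide row 2 by 1/3; eliminate column s_2 from the other rows.
After both pivots, the entry at constraint row 2, column s_1 is 0.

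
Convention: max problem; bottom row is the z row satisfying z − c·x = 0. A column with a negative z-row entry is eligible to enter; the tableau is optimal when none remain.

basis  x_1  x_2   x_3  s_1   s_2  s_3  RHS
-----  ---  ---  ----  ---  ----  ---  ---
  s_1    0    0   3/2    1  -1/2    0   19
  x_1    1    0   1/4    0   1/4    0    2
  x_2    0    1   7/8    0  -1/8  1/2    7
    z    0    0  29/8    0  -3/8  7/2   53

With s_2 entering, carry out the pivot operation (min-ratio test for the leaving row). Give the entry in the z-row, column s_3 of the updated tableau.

7/2

Ratio test on column s_2 — row 1: entry -1/2 ≤ 0; row 2: 2/(1/4) = 8; row 3: entry -1/8 ≤ 0. Minimum is 8 at row 2 (x_1 leaves); pivot element 1/4.
Divide row 2 by 1/4; eliminate column s_2 from the other rows.
z-row update in column s_3: 7/2 − (-3/8)·0 = 7/2.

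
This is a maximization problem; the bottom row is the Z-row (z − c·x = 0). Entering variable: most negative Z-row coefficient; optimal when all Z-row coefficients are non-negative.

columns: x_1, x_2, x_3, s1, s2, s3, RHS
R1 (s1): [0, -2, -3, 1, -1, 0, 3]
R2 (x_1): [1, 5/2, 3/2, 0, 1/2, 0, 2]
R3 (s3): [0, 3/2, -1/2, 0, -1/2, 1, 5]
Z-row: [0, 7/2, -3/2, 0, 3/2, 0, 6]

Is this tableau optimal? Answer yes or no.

The Z-row has a negative entry -3/2 in column x_3, so it is not optimal.

no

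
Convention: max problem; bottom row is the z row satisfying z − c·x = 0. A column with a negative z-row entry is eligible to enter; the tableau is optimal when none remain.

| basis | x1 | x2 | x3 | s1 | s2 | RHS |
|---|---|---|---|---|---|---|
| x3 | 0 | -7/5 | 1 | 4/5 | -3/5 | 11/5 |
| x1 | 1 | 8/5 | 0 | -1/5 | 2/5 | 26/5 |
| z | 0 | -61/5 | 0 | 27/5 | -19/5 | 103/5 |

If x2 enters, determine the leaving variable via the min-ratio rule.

Column x2 entries and ratios — x3: -7/5 ≤ 0, skip; x1: (26/5)/(8/5) = 13/4.
Smallest ratio is 13/4 in the row of x1, so x1 leaves.

x1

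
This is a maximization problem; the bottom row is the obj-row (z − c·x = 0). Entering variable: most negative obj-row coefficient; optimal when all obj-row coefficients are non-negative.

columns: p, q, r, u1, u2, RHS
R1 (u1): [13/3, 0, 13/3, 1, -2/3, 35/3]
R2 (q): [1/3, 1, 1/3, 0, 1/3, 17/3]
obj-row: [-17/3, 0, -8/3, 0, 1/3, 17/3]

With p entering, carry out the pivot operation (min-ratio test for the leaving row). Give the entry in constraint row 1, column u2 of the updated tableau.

Ratio test on column p — row 1: (35/3)/(13/3) = 35/13; row 2: (17/3)/(1/3) = 17. Minimum is 35/13 at row 1 (u1 leaves); pivot element 13/3.
Divide row 1 by 13/3; eliminate column p from the other rows.
In the new row 1, the u2 entry is the old entry divided by the pivot: (-2/3)/(13/3) = -2/13.

-2/13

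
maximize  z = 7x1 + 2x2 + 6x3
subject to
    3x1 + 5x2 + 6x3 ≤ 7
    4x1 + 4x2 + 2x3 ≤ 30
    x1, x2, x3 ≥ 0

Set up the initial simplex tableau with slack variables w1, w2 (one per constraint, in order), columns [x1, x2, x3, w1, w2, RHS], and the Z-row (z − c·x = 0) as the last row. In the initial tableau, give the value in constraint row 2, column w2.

1

Slack w2 belongs to constraint 2; its column is the unit vector e_2, so the entry in row 2 is 1.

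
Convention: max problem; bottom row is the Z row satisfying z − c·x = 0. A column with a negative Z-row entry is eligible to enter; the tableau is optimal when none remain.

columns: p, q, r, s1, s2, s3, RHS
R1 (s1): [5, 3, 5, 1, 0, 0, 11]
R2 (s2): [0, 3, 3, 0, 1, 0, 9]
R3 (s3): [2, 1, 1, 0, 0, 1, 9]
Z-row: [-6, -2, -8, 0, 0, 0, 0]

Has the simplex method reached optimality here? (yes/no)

The Z-row has a negative entry -8 in column r, so it is not optimal.

no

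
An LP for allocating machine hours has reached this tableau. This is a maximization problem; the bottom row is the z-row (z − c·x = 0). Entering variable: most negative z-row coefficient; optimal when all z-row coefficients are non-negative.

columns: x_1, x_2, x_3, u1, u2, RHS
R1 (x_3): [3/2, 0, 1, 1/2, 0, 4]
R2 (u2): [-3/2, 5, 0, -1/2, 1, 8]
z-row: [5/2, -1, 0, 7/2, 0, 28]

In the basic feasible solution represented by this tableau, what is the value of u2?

u2 is basic (row 2); its value is the RHS of that row, 8.

8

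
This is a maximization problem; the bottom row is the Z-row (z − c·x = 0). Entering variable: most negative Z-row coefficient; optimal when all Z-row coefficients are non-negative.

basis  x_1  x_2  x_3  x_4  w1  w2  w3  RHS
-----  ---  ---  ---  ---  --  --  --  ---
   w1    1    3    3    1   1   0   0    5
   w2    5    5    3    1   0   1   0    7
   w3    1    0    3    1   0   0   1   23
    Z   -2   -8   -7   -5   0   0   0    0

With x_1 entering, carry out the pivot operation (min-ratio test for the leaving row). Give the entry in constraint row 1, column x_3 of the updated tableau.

Ratio test on column x_1 — row 1: 5/1 = 5; row 2: 7/5 = 7/5; row 3: 23/1 = 23. Minimum is 7/5 at row 2 (w2 leaves); pivot element 5.
Divide row 2 by 5; eliminate column x_1 from the other rows.
Row 1 update in column x_3: 3 − 1·(3/5) = 12/5.

12/5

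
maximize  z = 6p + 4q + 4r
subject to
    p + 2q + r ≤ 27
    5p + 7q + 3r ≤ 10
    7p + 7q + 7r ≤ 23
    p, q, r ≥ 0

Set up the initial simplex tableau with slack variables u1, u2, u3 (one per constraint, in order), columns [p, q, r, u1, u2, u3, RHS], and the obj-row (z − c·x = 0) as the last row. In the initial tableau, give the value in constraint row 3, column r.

7

Constraint 3 has coefficient 7 on r.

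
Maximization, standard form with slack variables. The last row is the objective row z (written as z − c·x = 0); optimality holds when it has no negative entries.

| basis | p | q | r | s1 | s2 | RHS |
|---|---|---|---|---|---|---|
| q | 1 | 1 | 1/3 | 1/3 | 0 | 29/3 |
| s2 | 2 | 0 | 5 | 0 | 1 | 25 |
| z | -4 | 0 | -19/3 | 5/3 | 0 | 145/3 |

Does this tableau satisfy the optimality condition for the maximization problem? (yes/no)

no

The z-row has a negative entry -19/3 in column r, so it is not optimal.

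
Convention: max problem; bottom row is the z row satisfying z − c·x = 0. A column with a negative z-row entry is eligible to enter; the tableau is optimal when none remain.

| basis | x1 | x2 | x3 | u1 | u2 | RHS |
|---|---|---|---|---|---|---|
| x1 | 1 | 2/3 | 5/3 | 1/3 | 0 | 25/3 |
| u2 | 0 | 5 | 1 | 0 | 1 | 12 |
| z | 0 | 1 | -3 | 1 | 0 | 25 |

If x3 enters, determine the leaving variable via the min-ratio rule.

x1

Column x3 entries and ratios — x1: (25/3)/(5/3) = 5; u2: 12/1 = 12.
Smallest ratio is 5 in the row of x1, so x1 leaves.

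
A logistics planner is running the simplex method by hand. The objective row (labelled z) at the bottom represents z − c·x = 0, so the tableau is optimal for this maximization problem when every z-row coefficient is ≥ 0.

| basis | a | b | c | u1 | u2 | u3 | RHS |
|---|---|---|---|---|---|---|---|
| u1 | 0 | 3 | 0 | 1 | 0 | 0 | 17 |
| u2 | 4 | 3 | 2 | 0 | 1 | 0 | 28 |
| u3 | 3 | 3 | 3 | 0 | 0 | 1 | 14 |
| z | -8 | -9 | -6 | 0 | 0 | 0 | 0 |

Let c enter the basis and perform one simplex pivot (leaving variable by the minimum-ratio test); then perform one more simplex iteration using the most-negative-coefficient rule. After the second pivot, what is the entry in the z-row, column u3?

3

Ratio test on column c — row 1: entry 0 ≤ 0; row 2: 28/2 = 14; row 3: 14/3 = 14/3. Minimum is 14/3 at row 3 (u3 leaves); pivot element 3.
Divide row 3 by 3; eliminate column c from the other rows.
Second iteration: most negative z-row entry is -3 in column b, so b enters.
Ratio test on column b — row 1: 17/3 = 17/3; row 2: (56/3)/1 = 56/3; row 3: (14/3)/1 = 14/3. Minimum is 14/3 at row 3 (c leaves); pivot element 1.
Divide row 3 by 1; eliminate column b from the other rows.
After both pivots, the entry at the z-row, column u3 is 3.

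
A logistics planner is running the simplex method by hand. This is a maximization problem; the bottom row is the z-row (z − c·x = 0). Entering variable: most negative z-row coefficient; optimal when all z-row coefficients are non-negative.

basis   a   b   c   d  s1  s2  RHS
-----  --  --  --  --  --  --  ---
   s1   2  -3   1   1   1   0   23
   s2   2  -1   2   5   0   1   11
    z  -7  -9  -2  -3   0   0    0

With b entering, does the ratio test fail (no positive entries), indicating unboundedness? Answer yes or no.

Every constraint-row entry in column b is ≤ 0, so increasing b is unbounded.

yes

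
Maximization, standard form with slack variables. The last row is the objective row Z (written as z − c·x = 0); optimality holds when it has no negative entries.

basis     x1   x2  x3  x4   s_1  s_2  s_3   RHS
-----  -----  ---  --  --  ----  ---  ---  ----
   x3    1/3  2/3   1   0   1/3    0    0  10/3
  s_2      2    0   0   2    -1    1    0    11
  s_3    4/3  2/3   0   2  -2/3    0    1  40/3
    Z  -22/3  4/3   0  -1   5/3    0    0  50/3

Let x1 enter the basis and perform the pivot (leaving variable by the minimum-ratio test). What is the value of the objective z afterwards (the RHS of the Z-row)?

Ratio test on column x1 — row 1: (10/3)/(1/3) = 10; row 2: 11/2 = 11/2; row 3: (40/3)/(4/3) = 10. Minimum is 11/2 at row 2 (s_2 leaves); pivot element 2.
Pivot on row 2; the Z-row RHS becomes 50/3 − (-22/3)·(11/2) = 57.

57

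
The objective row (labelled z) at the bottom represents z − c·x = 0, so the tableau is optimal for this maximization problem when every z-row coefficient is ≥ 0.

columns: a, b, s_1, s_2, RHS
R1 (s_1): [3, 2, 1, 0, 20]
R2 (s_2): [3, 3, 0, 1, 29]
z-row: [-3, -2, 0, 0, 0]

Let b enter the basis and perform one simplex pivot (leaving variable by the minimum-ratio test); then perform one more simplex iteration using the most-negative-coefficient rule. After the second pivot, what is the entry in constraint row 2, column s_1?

Ratio test on column b — row 1: 20/2 = 10; row 2: 29/3 = 29/3. Minimum is 29/3 at row 2 (s_2 leaves); pivot element 3.
Divide row 2 by 3; eliminate column b from the other rows.
Second iteration: most negative z-row entry is -1 in column a, so a enters.
Ratio test on column a — row 1: (2/3)/1 = 2/3; row 2: (29/3)/1 = 29/3. Minimum is 2/3 at row 1 (s_1 leaves); pivot element 1.
Divide row 1 by 1; eliminate column a from the other rows.
After both pivots, the entry at constraint row 2, column s_1 is -1.

-1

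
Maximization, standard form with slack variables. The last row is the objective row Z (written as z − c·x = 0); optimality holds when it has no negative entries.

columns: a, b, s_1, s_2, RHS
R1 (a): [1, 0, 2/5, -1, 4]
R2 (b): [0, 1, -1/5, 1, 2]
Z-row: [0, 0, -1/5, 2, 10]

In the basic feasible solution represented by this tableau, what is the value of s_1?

0

s_1 is not in the basis, so in the current basic feasible solution s_1 = 0.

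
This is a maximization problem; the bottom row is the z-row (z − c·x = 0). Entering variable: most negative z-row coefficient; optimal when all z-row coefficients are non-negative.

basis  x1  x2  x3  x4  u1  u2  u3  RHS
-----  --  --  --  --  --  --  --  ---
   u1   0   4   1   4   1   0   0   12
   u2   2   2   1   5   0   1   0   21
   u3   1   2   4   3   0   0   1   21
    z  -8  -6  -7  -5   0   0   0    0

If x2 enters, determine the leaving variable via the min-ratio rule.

Column x2 entries and ratios — u1: 12/4 = 3; u2: 21/2 = 21/2; u3: 21/2 = 21/2.
Smallest ratio is 3 in the row of u1, so u1 leaves.

u1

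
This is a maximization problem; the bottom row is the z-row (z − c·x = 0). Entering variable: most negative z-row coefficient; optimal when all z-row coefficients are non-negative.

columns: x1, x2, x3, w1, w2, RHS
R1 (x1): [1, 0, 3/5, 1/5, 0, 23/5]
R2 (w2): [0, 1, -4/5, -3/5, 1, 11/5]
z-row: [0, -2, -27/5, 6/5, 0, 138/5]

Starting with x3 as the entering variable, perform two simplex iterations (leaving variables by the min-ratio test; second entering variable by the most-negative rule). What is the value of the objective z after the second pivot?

257/3

Ratio test on column x3 — row 1: (23/5)/(3/5) = 23/3; row 2: entry -4/5 ≤ 0. Minimum is 23/3 at row 1 (x1 leaves); pivot element 3/5.
Pivot on row 1; the z-row RHS becomes 138/5 − (-27/5)·(23/3) = 69.
Next entering variable (most negative z-row entry -2): x2.
Ratio test on column x2 — row 1: entry 0 ≤ 0; row 2: (25/3)/1 = 25/3. Minimum is 25/3 at row 2 (w2 leaves); pivot element 1.
After the second pivot the z-row RHS is 69 − (-2)·(25/3) = 257/3.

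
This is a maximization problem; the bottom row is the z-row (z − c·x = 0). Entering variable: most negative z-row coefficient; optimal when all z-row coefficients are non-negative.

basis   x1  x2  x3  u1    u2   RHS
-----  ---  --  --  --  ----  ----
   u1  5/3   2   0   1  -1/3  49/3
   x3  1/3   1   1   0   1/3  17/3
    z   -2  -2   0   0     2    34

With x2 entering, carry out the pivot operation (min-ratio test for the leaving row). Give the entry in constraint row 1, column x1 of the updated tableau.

Ratio test on column x2 — row 1: (49/3)/2 = 49/6; row 2: (17/3)/1 = 17/3. Minimum is 17/3 at row 2 (x3 leaves); pivot element 1.
Divide row 2 by 1; eliminate column x2 from the other rows.
Row 1 update in column x1: 5/3 − 2·(1/3) = 1.

1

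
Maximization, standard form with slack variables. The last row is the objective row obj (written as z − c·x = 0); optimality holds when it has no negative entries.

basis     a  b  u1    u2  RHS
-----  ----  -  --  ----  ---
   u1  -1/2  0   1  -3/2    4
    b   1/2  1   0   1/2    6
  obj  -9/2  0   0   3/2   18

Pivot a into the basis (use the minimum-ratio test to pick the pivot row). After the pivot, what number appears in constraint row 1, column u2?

-1

Ratio test on column a — row 1: entry -1/2 ≤ 0; row 2: 6/(1/2) = 12. Minimum is 12 at row 2 (b leaves); pivot element 1/2.
Divide row 2 by 1/2; eliminate column a from the other rows.
Row 1 update in column u2: -3/2 − (-1/2)·1 = -1.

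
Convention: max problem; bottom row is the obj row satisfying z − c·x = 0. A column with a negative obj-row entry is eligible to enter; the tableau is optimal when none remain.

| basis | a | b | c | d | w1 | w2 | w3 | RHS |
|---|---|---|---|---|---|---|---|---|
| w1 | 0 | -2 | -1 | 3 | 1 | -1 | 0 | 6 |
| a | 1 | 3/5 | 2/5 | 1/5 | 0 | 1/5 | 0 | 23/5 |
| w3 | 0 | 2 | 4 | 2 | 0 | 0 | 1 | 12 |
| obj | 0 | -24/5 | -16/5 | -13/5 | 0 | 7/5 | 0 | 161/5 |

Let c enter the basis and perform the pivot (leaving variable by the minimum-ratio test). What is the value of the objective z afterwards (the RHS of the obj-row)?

Ratio test on column c — row 1: entry -1 ≤ 0; row 2: (23/5)/(2/5) = 23/2; row 3: 12/4 = 3. Minimum is 3 at row 3 (w3 leaves); pivot element 4.
Pivot on row 3; the obj-row RHS becomes 161/5 − (-16/5)·3 = 209/5.

209/5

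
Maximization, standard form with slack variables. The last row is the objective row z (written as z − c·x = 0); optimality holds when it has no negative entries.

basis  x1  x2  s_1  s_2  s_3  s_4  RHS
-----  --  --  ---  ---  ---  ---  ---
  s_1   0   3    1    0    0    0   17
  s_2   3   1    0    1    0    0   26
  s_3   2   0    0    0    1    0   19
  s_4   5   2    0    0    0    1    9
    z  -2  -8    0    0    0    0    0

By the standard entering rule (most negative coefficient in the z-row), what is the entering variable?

Negative z-row entries: x1: -2, x2: -8.
The most negative is -8 in column x2, so x2 enters.

x2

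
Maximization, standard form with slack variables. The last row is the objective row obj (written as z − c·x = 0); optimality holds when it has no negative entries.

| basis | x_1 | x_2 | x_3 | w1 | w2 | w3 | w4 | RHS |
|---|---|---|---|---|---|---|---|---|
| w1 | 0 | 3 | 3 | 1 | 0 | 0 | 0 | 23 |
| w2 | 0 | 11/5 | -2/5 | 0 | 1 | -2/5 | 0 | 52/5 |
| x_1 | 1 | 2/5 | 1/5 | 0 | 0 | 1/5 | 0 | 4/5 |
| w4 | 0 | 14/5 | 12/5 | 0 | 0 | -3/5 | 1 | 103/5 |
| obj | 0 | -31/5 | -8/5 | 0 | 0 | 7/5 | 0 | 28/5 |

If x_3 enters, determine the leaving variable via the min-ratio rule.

Column x_3 entries and ratios — w1: 23/3 = 23/3; w2: -2/5 ≤ 0, skip; x_1: (4/5)/(1/5) = 4; w4: (103/5)/(12/5) = 103/12.
Smallest ratio is 4 in the row of x_1, so x_1 leaves.

x_1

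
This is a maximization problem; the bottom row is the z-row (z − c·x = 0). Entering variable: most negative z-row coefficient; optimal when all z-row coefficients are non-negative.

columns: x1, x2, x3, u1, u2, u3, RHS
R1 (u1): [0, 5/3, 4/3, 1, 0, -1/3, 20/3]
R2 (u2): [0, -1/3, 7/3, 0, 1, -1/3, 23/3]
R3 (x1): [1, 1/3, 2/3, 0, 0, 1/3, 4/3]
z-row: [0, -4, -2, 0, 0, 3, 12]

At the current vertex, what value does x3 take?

x3 is not in the basis, so in the current basic feasible solution x3 = 0.

0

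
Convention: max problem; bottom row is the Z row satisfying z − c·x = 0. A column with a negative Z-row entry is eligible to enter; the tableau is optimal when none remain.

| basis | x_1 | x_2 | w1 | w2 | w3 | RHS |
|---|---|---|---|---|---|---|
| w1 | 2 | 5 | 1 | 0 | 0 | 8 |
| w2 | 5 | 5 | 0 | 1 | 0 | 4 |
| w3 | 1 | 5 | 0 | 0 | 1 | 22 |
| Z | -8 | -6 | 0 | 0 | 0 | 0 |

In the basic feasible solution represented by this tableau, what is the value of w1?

8

w1 is basic (row 1); its value is the RHS of that row, 8.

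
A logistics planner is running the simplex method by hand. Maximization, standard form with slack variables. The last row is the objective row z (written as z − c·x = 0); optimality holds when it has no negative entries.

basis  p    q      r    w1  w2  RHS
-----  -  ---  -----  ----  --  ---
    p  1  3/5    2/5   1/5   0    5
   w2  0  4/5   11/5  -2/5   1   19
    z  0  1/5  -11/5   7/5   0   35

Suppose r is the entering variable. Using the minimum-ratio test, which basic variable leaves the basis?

Column r entries and ratios — p: 5/(2/5) = 25/2; w2: 19/(11/5) = 95/11.
Smallest ratio is 95/11 in the row of w2, so w2 leaves.

w2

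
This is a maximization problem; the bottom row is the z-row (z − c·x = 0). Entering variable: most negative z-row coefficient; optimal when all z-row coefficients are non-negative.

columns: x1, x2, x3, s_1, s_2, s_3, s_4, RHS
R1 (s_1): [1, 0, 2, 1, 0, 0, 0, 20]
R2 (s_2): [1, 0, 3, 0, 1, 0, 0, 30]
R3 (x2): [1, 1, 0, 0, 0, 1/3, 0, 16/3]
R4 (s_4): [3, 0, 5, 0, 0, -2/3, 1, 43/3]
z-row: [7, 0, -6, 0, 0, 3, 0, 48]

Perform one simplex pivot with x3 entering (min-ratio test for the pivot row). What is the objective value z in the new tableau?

326/5

Ratio test on column x3 — row 1: 20/2 = 10; row 2: 30/3 = 10; row 3: entry 0 ≤ 0; row 4: (43/3)/5 = 43/15. Minimum is 43/15 at row 4 (s_4 leaves); pivot element 5.
Pivot on row 4; the z-row RHS becomes 48 − (-6)·(43/15) = 326/5.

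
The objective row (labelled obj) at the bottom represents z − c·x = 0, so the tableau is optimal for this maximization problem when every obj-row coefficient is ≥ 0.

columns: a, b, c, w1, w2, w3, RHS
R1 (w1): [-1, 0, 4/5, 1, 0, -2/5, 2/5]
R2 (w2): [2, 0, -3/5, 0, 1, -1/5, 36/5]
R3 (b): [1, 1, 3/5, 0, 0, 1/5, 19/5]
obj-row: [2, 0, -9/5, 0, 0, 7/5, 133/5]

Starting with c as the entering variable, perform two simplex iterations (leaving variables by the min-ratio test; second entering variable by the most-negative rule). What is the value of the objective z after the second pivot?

Ratio test on column c — row 1: (2/5)/(4/5) = 1/2; row 2: entry -3/5 ≤ 0; row 3: (19/5)/(3/5) = 19/3. Minimum is 1/2 at row 1 (w1 leaves); pivot element 4/5.
Pivot on row 1; the obj-row RHS becomes 133/5 − (-9/5)·(1/2) = 55/2.
Next entering variable (most negative obj-row entry -1/4): a.
Ratio test on column a — row 1: entry -5/4 ≤ 0; row 2: (15/2)/(5/4) = 6; row 3: (7/2)/(7/4) = 2. Minimum is 2 at row 3 (b leaves); pivot element 7/4.
After the second pivot the obj-row RHS is 55/2 − (-1/4)·2 = 28.

28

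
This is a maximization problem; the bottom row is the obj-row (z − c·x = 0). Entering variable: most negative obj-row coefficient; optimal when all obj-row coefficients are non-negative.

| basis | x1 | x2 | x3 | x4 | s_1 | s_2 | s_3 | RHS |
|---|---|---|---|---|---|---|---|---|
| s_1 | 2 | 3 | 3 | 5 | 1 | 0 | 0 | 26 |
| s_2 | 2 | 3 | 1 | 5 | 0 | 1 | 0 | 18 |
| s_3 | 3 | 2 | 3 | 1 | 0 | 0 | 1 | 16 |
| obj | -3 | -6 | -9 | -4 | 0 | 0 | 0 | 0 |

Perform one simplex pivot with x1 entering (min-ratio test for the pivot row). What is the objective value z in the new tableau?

16

Ratio test on column x1 — row 1: 26/2 = 13; row 2: 18/2 = 9; row 3: 16/3 = 16/3. Minimum is 16/3 at row 3 (s_3 leaves); pivot element 3.
Pivot on row 3; the obj-row RHS becomes 0 − (-3)·(16/3) = 16.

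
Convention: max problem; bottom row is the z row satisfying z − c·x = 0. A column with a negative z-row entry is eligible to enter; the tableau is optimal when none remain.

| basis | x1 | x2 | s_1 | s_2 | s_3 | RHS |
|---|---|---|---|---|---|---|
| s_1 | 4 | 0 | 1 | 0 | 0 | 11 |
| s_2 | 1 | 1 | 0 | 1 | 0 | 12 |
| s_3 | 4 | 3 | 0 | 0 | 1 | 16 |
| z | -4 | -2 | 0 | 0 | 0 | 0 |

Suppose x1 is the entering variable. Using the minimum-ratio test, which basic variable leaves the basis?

Column x1 entries and ratios — s_1: 11/4 = 11/4; s_2: 12/1 = 12; s_3: 16/4 = 4.
Smallest ratio is 11/4 in the row of s_1, so s_1 leaves.

s_1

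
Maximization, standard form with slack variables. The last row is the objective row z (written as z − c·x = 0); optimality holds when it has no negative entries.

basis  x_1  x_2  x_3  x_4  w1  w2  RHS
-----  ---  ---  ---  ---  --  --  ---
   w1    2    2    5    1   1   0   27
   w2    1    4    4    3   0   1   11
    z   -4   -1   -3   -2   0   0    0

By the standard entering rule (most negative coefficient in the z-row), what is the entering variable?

Negative z-row entries: x_1: -4, x_2: -1, x_3: -3, x_4: -2.
The most negative is -4 in column x_1, so x_1 enters.

x_1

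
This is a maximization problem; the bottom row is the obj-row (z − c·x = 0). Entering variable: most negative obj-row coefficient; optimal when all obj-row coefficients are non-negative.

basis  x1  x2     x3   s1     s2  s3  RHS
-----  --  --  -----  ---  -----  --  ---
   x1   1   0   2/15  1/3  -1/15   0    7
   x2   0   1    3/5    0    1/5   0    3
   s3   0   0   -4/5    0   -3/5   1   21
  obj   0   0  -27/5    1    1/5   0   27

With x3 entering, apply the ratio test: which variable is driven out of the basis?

x2

Column x3 entries and ratios — x1: 7/(2/15) = 105/2; x2: 3/(3/5) = 5; s3: -4/5 ≤ 0, skip.
Smallest ratio is 5 in the row of x2, so x2 leaves.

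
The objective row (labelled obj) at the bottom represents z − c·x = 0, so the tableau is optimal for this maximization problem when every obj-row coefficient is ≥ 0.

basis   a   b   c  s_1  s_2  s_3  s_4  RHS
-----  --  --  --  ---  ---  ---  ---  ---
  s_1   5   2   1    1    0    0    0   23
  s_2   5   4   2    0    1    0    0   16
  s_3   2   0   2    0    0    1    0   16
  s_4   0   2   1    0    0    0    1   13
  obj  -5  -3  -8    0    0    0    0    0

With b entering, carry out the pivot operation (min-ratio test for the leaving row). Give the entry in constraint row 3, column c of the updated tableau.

2

Ratio test on column b — row 1: 23/2 = 23/2; row 2: 16/4 = 4; row 3: entry 0 ≤ 0; row 4: 13/2 = 13/2. Minimum is 4 at row 2 (s_2 leaves); pivot element 4.
Divide row 2 by 4; eliminate column b from the other rows.
Row 3 update in column c: 2 − 0·(1/2) = 2.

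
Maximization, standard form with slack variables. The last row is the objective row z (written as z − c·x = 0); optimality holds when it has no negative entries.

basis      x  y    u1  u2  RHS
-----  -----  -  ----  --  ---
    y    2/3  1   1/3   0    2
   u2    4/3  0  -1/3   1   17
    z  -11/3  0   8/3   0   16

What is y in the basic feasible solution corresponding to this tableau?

2

y is basic (row 1); its value is the RHS of that row, 2.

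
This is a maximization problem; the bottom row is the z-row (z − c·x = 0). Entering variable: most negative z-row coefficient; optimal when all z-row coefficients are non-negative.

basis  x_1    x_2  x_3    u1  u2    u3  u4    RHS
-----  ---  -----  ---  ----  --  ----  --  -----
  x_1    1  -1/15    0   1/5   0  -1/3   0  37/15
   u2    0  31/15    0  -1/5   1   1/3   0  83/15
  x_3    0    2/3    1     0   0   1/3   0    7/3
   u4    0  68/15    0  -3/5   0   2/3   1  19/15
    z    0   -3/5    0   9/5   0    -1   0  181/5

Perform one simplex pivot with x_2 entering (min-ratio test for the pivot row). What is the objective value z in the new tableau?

2473/68

Ratio test on column x_2 — row 1: entry -1/15 ≤ 0; row 2: (83/15)/(31/15) = 83/31; row 3: (7/3)/(2/3) = 7/2; row 4: (19/15)/(68/15) = 19/68. Minimum is 19/68 at row 4 (u4 leaves); pivot element 68/15.
Pivot on row 4; the z-row RHS becomes 181/5 − (-3/5)·(19/68) = 2473/68.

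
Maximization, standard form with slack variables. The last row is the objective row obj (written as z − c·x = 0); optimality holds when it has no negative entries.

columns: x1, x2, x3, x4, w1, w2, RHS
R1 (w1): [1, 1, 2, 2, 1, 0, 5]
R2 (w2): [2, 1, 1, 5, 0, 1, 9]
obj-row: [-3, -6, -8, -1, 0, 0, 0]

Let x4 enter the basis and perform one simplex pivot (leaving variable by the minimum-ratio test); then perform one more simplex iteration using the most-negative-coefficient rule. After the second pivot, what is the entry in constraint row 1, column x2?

3/8

Ratio test on column x4 — row 1: 5/2 = 5/2; row 2: 9/5 = 9/5. Minimum is 9/5 at row 2 (w2 leaves); pivot element 5.
Divide row 2 by 5; eliminate column x4 from the other rows.
Second iteration: most negative obj-row entry is -39/5 in column x3, so x3 enters.
Ratio test on column x3 — row 1: (7/5)/(8/5) = 7/8; row 2: (9/5)/(1/5) = 9. Minimum is 7/8 at row 1 (w1 leaves); pivot element 8/5.
Divide row 1 by 8/5; eliminate column x3 from the other rows.
After both pivots, the entry at constraint row 1, column x2 is 3/8.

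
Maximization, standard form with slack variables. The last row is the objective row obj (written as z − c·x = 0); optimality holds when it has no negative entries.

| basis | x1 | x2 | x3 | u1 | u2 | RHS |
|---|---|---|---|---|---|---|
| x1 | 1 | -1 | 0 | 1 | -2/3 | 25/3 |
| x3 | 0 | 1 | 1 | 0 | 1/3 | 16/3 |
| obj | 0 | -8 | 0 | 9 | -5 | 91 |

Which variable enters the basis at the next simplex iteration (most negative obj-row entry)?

x2

Negative obj-row entries: x2: -8, u2: -5.
The most negative is -8 in column x2, so x2 enters.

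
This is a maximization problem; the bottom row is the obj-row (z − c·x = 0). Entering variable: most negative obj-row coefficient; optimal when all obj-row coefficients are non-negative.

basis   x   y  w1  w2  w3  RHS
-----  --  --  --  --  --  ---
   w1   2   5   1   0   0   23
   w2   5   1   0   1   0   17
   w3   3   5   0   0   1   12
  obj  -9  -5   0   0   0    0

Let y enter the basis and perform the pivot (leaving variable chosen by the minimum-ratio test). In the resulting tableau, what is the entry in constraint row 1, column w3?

Ratio test on column y — row 1: 23/5 = 23/5; row 2: 17/1 = 17; row 3: 12/5 = 12/5. Minimum is 12/5 at row 3 (w3 leaves); pivot element 5.
Divide row 3 by 5; eliminate column y from the other rows.
Row 1 update in column w3: 0 − 5·(1/5) = -1.

-1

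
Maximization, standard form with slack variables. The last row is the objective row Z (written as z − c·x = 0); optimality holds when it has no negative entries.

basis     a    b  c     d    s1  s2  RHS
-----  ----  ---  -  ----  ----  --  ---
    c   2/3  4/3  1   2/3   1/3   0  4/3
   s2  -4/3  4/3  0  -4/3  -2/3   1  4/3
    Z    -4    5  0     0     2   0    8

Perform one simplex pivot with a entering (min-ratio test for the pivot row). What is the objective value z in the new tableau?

Ratio test on column a — row 1: (4/3)/(2/3) = 2; row 2: entry -4/3 ≤ 0. Minimum is 2 at row 1 (c leaves); pivot element 2/3.
Pivot on row 1; the Z-row RHS becomes 8 − (-4)·2 = 16.

16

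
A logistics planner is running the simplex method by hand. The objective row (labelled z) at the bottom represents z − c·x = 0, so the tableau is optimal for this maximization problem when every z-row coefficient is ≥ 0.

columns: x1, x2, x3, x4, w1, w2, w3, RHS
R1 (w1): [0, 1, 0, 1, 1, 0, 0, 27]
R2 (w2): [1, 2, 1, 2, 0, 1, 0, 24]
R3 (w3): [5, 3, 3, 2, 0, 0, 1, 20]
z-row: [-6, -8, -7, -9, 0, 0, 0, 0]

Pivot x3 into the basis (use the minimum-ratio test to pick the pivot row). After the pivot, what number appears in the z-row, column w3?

7/3

Ratio test on column x3 — row 1: entry 0 ≤ 0; row 2: 24/1 = 24; row 3: 20/3 = 20/3. Minimum is 20/3 at row 3 (w3 leaves); pivot element 3.
Divide row 3 by 3; eliminate column x3 from the other rows.
z-row update in column w3: 0 − (-7)·(1/3) = 7/3.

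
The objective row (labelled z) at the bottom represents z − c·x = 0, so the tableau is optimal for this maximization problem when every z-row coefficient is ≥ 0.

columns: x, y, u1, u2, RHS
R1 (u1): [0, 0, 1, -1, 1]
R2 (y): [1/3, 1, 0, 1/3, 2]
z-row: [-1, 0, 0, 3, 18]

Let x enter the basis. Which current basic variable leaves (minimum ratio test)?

Column x entries and ratios — u1: 0 ≤ 0, skip; y: 2/(1/3) = 6.
Smallest ratio is 6 in the row of y, so y leaves.

y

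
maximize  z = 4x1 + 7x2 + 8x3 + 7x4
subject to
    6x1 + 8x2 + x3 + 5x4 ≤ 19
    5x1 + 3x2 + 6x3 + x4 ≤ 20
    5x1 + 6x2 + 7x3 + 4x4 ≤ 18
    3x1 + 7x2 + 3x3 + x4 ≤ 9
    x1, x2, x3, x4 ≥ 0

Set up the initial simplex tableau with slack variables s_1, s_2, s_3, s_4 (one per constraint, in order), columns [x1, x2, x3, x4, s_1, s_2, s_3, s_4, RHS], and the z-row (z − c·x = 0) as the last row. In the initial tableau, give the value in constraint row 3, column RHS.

18

The RHS of constraint 3 is b_3 = 18.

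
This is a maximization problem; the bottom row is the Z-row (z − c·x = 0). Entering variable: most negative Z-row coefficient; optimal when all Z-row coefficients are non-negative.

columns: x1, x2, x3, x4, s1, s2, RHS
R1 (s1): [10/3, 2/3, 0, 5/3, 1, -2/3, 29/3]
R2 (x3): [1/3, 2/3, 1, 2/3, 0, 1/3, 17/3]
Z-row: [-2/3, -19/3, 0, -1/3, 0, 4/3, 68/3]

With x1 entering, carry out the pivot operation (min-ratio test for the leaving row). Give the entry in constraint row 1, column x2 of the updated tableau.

Ratio test on column x1 — row 1: (29/3)/(10/3) = 29/10; row 2: (17/3)/(1/3) = 17. Minimum is 29/10 at row 1 (s1 leaves); pivot element 10/3.
Divide row 1 by 10/3; eliminate column x1 from the other rows.
In the new row 1, the x2 entry is the old entry divided by the pivot: (2/3)/(10/3) = 1/5.

1/5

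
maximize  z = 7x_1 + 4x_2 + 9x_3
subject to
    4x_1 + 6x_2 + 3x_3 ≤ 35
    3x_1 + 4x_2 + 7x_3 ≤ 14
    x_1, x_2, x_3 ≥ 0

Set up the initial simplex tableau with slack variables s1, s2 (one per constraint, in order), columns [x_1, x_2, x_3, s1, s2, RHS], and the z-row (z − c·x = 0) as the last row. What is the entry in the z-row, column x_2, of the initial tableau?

-4

The z-row carries the negated objective coefficients: the x_2 entry is -4.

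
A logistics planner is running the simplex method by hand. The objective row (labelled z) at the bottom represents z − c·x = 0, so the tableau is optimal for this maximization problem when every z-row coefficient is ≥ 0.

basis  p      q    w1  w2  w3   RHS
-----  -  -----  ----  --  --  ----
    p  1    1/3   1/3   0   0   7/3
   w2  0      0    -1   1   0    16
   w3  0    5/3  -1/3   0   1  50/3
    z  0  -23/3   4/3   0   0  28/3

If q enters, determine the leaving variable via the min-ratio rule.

p

Column q entries and ratios — p: (7/3)/(1/3) = 7; w2: 0 ≤ 0, skip; w3: (50/3)/(5/3) = 10.
Smallest ratio is 7 in the row of p, so p leaves.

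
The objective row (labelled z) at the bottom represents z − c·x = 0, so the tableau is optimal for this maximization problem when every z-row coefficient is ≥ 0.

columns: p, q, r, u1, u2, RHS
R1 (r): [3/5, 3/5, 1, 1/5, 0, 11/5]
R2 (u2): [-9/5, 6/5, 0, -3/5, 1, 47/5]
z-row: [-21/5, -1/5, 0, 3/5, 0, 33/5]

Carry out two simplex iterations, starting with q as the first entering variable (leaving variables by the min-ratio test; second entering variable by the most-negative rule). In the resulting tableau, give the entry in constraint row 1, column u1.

1/3

Ratio test on column q — row 1: (11/5)/(3/5) = 11/3; row 2: (47/5)/(6/5) = 47/6. Minimum is 11/3 at row 1 (r leaves); pivot element 3/5.
Divide row 1 by 3/5; eliminate column q from the other rows.
Second iteration: most negative z-row entry is -4 in column p, so p enters.
Ratio test on column p — row 1: (11/3)/1 = 11/3; row 2: entry -3 ≤ 0. Minimum is 11/3 at row 1 (q leaves); pivot element 1.
Divide row 1 by 1; eliminate column p from the other rows.
After both pivots, the entry at constraint row 1, column u1 is 1/3.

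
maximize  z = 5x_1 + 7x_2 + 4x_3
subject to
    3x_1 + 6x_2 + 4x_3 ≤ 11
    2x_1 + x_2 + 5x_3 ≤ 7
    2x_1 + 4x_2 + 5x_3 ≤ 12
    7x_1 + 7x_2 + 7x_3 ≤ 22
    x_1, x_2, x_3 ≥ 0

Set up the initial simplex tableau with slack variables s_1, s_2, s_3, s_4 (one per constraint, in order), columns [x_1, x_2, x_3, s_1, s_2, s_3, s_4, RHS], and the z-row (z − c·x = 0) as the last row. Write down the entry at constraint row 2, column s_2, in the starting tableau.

1

Slack s_2 belongs to constraint 2; its column is the unit vector e_2, so the entry in row 2 is 1.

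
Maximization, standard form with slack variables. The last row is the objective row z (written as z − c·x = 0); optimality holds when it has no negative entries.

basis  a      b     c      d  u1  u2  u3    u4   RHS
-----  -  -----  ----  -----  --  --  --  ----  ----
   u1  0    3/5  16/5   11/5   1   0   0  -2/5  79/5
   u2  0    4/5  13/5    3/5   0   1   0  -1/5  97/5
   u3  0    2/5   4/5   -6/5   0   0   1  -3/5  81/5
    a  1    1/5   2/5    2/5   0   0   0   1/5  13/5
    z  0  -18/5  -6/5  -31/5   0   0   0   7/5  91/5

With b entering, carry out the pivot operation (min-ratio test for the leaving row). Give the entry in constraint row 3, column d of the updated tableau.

Ratio test on column b — row 1: (79/5)/(3/5) = 79/3; row 2: (97/5)/(4/5) = 97/4; row 3: (81/5)/(2/5) = 81/2; row 4: (13/5)/(1/5) = 13. Minimum is 13 at row 4 (a leaves); pivot element 1/5.
Divide row 4 by 1/5; eliminate column b from the other rows.
Row 3 update in column d: -6/5 − (2/5)·2 = -2.

-2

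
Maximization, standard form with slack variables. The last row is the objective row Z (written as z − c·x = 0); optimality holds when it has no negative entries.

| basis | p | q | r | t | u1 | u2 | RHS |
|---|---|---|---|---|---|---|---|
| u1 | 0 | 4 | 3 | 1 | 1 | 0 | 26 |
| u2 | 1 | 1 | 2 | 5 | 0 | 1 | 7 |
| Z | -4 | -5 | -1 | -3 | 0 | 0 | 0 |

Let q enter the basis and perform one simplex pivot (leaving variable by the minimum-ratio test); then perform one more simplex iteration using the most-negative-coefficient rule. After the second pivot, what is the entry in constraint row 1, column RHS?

13/2

Ratio test on column q — row 1: 26/4 = 13/2; row 2: 7/1 = 7. Minimum is 13/2 at row 1 (u1 leaves); pivot element 4.
Divide row 1 by 4; eliminate column q from the other rows.
Second iteration: most negative Z-row entry is -4 in column p, so p enters.
Ratio test on column p — row 1: entry 0 ≤ 0; row 2: (1/2)/1 = 1/2. Minimum is 1/2 at row 2 (u2 leaves); pivot element 1.
Divide row 2 by 1; eliminate column p from the other rows.
After both pivots, the entry at constraint row 1, column RHS is 13/2.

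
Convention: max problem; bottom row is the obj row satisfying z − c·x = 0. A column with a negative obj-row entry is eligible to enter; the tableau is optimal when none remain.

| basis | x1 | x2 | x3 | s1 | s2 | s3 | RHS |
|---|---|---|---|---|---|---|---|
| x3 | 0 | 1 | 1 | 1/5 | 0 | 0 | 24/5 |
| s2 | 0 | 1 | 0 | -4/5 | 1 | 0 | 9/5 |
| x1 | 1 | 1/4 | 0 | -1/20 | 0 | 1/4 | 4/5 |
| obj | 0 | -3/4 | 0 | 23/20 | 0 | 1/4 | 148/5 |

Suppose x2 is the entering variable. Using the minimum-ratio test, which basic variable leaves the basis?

s2

Column x2 entries and ratios — x3: (24/5)/1 = 24/5; s2: (9/5)/1 = 9/5; x1: (4/5)/(1/4) = 16/5.
Smallest ratio is 9/5 in the row of s2, so s2 leaves.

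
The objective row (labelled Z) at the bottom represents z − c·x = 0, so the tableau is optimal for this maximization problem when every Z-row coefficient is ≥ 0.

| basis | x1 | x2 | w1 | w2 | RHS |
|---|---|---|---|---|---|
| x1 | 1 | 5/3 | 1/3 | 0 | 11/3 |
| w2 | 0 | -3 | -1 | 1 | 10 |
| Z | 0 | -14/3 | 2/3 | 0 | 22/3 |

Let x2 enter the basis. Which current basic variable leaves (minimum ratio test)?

x1

Column x2 entries and ratios — x1: (11/3)/(5/3) = 11/5; w2: -3 ≤ 0, skip.
Smallest ratio is 11/5 in the row of x1, so x1 leaves.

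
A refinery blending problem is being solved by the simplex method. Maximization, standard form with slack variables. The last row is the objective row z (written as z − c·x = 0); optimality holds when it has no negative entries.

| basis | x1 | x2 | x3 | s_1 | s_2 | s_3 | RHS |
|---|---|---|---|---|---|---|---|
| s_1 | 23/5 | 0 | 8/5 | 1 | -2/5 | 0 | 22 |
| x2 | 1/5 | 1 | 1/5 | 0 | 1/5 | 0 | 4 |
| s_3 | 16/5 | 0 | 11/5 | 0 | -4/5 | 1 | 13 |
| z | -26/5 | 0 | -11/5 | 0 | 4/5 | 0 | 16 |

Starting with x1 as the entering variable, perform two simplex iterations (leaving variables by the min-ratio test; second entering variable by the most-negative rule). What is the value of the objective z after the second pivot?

Ratio test on column x1 — row 1: 22/(23/5) = 110/23; row 2: 4/(1/5) = 20; row 3: 13/(16/5) = 65/16. Minimum is 65/16 at row 3 (s_3 leaves); pivot element 16/5.
Pivot on row 3; the z-row RHS becomes 16 − (-26/5)·(65/16) = 297/8.
Next entering variable (most negative z-row entry -1/2): s_2.
Ratio test on column s_2 — row 1: (53/16)/(3/4) = 53/12; row 2: (51/16)/(1/4) = 51/4; row 3: entry -1/4 ≤ 0. Minimum is 53/12 at row 1 (s_1 leaves); pivot element 3/4.
After the second pivot the z-row RHS is 297/8 − (-1/2)·(53/12) = 118/3.

118/3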